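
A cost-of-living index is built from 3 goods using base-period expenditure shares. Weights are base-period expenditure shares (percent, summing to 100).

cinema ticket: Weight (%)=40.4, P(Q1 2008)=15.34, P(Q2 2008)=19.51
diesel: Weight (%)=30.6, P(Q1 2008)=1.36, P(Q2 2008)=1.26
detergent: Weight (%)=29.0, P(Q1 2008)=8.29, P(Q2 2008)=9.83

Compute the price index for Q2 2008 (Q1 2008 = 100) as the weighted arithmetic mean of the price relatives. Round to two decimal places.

cinema ticket: 40.4 × (19.51/15.34) = 40.4 × 1.271838 = 51.3823
diesel: 30.6 × (1.26/1.36) = 30.6 × 0.926471 = 28.3500
detergent: 29.0 × (9.83/8.29) = 29.0 × 1.185766 = 34.3872
Index = Σ wᵢ·(p₁ᵢ/p₀ᵢ) = 51.3823 + 28.3500 + 34.3872 = 114.1195

114.12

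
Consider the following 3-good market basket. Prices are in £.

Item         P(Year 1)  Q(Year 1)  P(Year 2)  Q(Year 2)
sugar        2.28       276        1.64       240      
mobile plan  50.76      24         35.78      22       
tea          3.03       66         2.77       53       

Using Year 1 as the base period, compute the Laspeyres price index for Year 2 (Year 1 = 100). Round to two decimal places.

72.98

Laspeyres price index uses base-period quantities as weights.
ΣP(Year 2)·Q(Year 1) = 1.64×276 + 35.78×24 + 2.77×66 = 452.64 + 858.72 + 182.82 = 1494.18
ΣP(Year 1)·Q(Year 1) = 2.28×276 + 50.76×24 + 3.03×66 = 629.28 + 1218.24 + 199.98 = 2047.5
Index = 1494.18 / 2047.5 × 100 = 72.9758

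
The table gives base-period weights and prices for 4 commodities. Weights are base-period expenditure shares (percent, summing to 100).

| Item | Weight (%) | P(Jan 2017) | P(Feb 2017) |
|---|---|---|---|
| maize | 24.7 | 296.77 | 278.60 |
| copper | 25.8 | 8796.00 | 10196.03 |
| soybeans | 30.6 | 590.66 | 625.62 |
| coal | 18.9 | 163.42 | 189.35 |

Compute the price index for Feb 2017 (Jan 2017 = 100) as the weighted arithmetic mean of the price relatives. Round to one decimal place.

maize: 24.7 × (278.60/296.77) = 24.7 × 0.938774 = 23.1877
copper: 25.8 × (10196.03/8796.00) = 25.8 × 1.159167 = 29.9065
soybeans: 30.6 × (625.62/590.66) = 30.6 × 1.059188 = 32.4112
coal: 18.9 × (189.35/163.42) = 18.9 × 1.158671 = 21.8989
Index = Σ wᵢ·(p₁ᵢ/p₀ᵢ) = 23.1877 + 29.9065 + 32.4112 + 21.8989 = 107.4043

107.4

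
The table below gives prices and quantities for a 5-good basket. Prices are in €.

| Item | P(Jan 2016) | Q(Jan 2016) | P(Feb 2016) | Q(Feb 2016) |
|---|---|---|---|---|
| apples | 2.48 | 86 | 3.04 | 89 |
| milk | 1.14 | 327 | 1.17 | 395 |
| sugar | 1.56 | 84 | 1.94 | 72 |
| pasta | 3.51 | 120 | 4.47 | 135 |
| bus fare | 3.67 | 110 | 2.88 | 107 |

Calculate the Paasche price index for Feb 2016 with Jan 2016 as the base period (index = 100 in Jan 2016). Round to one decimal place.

108.1

Paasche price index uses current-period quantities as weights.
ΣP(Feb 2016)·Q(Feb 2016) = 3.04×89 + 1.17×395 + 1.94×72 + 4.47×135 + 2.88×107 = 270.56 + 462.15 + 139.68 + 603.45 + 308.16 = 1784
ΣP(Jan 2016)·Q(Feb 2016) = 2.48×89 + 1.14×395 + 1.56×72 + 3.51×135 + 3.67×107 = 220.72 + 450.3 + 112.32 + 473.85 + 392.69 = 1649.88
Index = 1784 / 1649.88 × 100 = 108.1291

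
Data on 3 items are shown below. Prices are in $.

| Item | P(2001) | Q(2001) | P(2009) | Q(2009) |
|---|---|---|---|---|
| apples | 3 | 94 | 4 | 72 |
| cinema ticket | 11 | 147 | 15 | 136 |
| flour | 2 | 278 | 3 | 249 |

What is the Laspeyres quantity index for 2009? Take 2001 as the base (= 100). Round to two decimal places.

90.02

Laspeyres quantity index uses base-period prices as weights.
ΣP(2001)·Q(2009) = 3×72 + 11×136 + 2×249 = 216 + 1496 + 498 = 2210
ΣP(2001)·Q(2001) = 3×94 + 11×147 + 2×278 = 282 + 1617 + 556 = 2455
Index = 2210 / 2455 × 100 = 90.0204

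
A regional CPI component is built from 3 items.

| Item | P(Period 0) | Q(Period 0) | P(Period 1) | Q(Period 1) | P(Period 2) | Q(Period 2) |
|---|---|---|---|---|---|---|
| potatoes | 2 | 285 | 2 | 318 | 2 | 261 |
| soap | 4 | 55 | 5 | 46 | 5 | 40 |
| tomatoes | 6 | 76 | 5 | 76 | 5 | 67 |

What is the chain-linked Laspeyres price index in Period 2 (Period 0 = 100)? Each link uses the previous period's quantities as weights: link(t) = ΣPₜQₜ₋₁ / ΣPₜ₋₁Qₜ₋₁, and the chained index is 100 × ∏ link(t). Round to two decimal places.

98.31

Link Period 0→Period 1:
ΣP(Period 1)Q(Period 0) = 2×285 + 5×55 + 5×76 = 570 + 275 + 380 = 1225
ΣP(Period 0)Q(Period 0) = 2×285 + 4×55 + 6×76 = 570 + 220 + 456 = 1246
link = 1225/1246 = 0.983146
Link Period 1→Period 2:
ΣP(Period 2)Q(Period 1) = 2×318 + 5×46 + 5×76 = 636 + 230 + 380 = 1246
ΣP(Period 1)Q(Period 1) = 2×318 + 5×46 + 5×76 = 636 + 230 + 380 = 1246
link = 1246/1246 = 1.000000
Chained index = 100 × 0.983146 × 1.000000 = 98.3146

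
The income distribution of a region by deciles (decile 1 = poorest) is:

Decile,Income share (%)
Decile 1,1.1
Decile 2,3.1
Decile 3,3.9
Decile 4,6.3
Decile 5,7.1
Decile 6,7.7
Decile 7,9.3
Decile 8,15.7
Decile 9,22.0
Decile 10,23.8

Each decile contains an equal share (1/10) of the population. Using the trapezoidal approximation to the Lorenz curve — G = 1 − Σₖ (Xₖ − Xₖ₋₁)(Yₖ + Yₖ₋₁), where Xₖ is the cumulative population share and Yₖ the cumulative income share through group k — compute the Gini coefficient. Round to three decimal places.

0.405

Cumulative income shares Yₖ: 0.0110, 0.0420, 0.0810, 0.1440, 0.2150, 0.2920, 0.3850, 0.5420, 0.7620, 1.0000
Σ (Xₖ−Xₖ₋₁)(Yₖ+Yₖ₋₁) = (1/10)(0.0110+0.0000) + (1/10)(0.0420+0.0110) + (1/10)(0.0810+0.0420) + (1/10)(0.1440+0.0810) + (1/10)(0.2150+0.1440) + (1/10)(0.2920+0.2150) + (1/10)(0.3850+0.2920) + (1/10)(0.5420+0.3850) + (1/10)(0.7620+0.5420) + (1/10)(1.0000+0.7620)
  = 0.0011 + 0.0053 + 0.0123 + 0.0225 + 0.0359 + 0.0507 + 0.0677 + 0.0927 + 0.1304 + 0.1762 = 0.5948
G = 1 − 0.5948 = 0.4052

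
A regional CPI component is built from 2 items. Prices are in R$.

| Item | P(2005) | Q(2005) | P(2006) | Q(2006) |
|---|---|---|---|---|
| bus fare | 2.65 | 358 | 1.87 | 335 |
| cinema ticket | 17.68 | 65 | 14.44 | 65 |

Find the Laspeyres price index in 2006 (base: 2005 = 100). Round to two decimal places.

76.65

Laspeyres price index uses base-period quantities as weights.
ΣP(2006)·Q(2005) = 1.87×358 + 14.44×65 = 669.46 + 938.6 = 1608.06
ΣP(2005)·Q(2005) = 2.65×358 + 17.68×65 = 948.7 + 1149.2 = 2097.9
Index = 1608.06 / 2097.9 × 100 = 76.6509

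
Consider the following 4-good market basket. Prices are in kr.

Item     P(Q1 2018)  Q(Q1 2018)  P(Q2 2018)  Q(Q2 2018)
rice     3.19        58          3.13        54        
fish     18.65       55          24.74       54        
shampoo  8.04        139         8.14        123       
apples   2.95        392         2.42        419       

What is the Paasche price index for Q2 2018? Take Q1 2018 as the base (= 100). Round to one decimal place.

Paasche price index uses current-period quantities as weights.
ΣP(Q2 2018)·Q(Q2 2018) = 3.13×54 + 24.74×54 + 8.14×123 + 2.42×419 = 169.02 + 1335.96 + 1001.22 + 1013.98 = 3520.18
ΣP(Q1 2018)·Q(Q2 2018) = 3.19×54 + 18.65×54 + 8.04×123 + 2.95×419 = 172.26 + 1007.1 + 988.92 + 1236.05 = 3404.33
Index = 3520.18 / 3404.33 × 100 = 103.4030

103.4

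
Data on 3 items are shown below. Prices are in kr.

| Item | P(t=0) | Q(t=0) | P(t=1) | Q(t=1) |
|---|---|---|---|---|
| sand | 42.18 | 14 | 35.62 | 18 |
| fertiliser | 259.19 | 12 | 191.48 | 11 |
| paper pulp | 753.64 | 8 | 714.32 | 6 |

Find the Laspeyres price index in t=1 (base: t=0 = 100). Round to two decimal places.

Laspeyres price index uses base-period quantities as weights.
ΣP(t=1)·Q(t=0) = 35.62×14 + 191.48×12 + 714.32×8 = 498.68 + 2297.76 + 5714.56 = 8511
ΣP(t=0)·Q(t=0) = 42.18×14 + 259.19×12 + 753.64×8 = 590.52 + 3110.28 + 6029.12 = 9729.92
Index = 8511 / 9729.92 × 100 = 87.4725

87.47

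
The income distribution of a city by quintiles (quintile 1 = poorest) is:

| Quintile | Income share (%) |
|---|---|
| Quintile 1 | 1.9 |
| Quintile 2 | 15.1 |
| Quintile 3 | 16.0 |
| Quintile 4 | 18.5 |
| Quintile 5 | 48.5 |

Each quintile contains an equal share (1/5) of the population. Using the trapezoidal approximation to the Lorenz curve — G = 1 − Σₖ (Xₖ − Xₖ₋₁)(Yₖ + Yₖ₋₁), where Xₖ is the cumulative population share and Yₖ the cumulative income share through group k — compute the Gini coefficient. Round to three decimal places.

0.386

Cumulative income shares Yₖ: 0.0190, 0.1700, 0.3300, 0.5150, 1.0000
Σ (Xₖ−Xₖ₋₁)(Yₖ+Yₖ₋₁) = (1/5)(0.0190+0.0000) + (1/5)(0.1700+0.0190) + (1/5)(0.3300+0.1700) + (1/5)(0.5150+0.3300) + (1/5)(1.0000+0.5150)
  = 0.0038 + 0.0378 + 0.1000 + 0.1690 + 0.3030 = 0.6136
G = 1 − 0.6136 = 0.3864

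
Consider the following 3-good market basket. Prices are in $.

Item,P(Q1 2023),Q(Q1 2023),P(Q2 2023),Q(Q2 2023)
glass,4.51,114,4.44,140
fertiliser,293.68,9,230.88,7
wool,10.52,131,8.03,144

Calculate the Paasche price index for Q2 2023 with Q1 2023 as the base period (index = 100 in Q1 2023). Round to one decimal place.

Paasche price index uses current-period quantities as weights.
ΣP(Q2 2023)·Q(Q2 2023) = 4.44×140 + 230.88×7 + 8.03×144 = 621.6 + 1616.16 + 1156.32 = 3394.08
ΣP(Q1 2023)·Q(Q2 2023) = 4.51×140 + 293.68×7 + 10.52×144 = 631.4 + 2055.76 + 1514.88 = 4202.04
Index = 3394.08 / 4202.04 × 100 = 80.7722

80.8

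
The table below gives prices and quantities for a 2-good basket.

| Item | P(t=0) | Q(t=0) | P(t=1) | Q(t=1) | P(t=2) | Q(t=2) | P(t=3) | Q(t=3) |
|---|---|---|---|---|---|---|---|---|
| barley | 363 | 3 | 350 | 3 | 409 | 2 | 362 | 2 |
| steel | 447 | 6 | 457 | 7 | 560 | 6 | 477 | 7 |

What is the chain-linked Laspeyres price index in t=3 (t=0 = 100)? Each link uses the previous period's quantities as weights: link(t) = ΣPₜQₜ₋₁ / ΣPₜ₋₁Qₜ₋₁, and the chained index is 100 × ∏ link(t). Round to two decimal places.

Link t=0→t=1:
ΣP(t=1)Q(t=0) = 350×3 + 457×6 = 1050 + 2742 = 3792
ΣP(t=0)Q(t=0) = 363×3 + 447×6 = 1089 + 2682 = 3771
link = 3792/3771 = 1.005569
Link t=1→t=2:
ΣP(t=2)Q(t=1) = 409×3 + 560×7 = 1227 + 3920 = 5147
ΣP(t=1)Q(t=1) = 350×3 + 457×7 = 1050 + 3199 = 4249
link = 5147/4249 = 1.211344
Link t=2→t=3:
ΣP(t=3)Q(t=2) = 362×2 + 477×6 = 724 + 2862 = 3586
ΣP(t=2)Q(t=2) = 409×2 + 560×6 = 818 + 3360 = 4178
link = 3586/4178 = 0.858305
Chained index = 100 × 1.005569 × 1.211344 × 0.858305 = 104.5493

104.55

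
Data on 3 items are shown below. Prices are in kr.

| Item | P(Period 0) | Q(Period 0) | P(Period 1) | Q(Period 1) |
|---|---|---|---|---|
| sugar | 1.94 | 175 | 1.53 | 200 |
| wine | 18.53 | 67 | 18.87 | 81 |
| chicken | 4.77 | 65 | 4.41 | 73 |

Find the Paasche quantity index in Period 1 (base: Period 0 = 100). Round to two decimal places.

118.57

Paasche quantity index uses current-period prices as weights.
ΣP(Period 1)·Q(Period 1) = 1.53×200 + 18.87×81 + 4.41×73 = 306 + 1528.47 + 321.93 = 2156.4
ΣP(Period 1)·Q(Period 0) = 1.53×175 + 18.87×67 + 4.41×65 = 267.75 + 1264.29 + 286.65 = 1818.69
Index = 2156.4 / 1818.69 × 100 = 118.5689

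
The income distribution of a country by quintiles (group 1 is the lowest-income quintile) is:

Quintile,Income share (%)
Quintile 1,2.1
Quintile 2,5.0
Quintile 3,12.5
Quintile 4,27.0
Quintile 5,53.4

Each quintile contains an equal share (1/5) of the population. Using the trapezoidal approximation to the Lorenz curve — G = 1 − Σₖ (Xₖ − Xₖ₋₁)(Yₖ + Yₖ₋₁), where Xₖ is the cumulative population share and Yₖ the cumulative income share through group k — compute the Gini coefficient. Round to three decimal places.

Cumulative income shares Yₖ: 0.0210, 0.0710, 0.1960, 0.4660, 1.0000
Σ (Xₖ−Xₖ₋₁)(Yₖ+Yₖ₋₁) = (1/5)(0.0210+0.0000) + (1/5)(0.0710+0.0210) + (1/5)(0.1960+0.0710) + (1/5)(0.4660+0.1960) + (1/5)(1.0000+0.4660)
  = 0.0042 + 0.0184 + 0.0534 + 0.1324 + 0.2932 = 0.5016
G = 1 − 0.5016 = 0.4984

0.498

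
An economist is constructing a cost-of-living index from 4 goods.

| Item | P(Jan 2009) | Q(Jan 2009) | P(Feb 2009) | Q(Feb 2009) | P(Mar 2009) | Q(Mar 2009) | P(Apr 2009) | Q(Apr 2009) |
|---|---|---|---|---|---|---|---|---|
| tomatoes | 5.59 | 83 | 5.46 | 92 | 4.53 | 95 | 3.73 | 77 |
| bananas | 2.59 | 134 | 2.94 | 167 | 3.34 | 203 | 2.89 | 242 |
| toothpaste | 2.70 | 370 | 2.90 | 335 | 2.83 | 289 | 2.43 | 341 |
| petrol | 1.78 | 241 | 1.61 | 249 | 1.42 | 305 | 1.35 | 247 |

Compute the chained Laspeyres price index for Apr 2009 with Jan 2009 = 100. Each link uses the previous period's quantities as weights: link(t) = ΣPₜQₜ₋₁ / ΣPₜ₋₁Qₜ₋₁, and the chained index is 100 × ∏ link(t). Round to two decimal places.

Link Jan 2009→Feb 2009:
ΣP(Feb 2009)Q(Jan 2009) = 5.46×83 + 2.94×134 + 2.90×370 + 1.61×241 = 453.18 + 393.96 + 1073 + 388.01 = 2308.15
ΣP(Jan 2009)Q(Jan 2009) = 5.59×83 + 2.59×134 + 2.70×370 + 1.78×241 = 463.97 + 347.06 + 999 + 428.98 = 2239.01
link = 2308.15/2239.01 = 1.030880
Link Feb 2009→Mar 2009:
ΣP(Mar 2009)Q(Feb 2009) = 4.53×92 + 3.34×167 + 2.83×335 + 1.42×249 = 416.76 + 557.78 + 948.05 + 353.58 = 2276.17
ΣP(Feb 2009)Q(Feb 2009) = 5.46×92 + 2.94×167 + 2.90×335 + 1.61×249 = 502.32 + 490.98 + 971.5 + 400.89 = 2365.69
link = 2276.17/2365.69 = 0.962159
Link Mar 2009→Apr 2009:
ΣP(Apr 2009)Q(Mar 2009) = 3.73×95 + 2.89×203 + 2.43×289 + 1.35×305 = 354.35 + 586.67 + 702.27 + 411.75 = 2055.04
ΣP(Mar 2009)Q(Mar 2009) = 4.53×95 + 3.34×203 + 2.83×289 + 1.42×305 = 430.35 + 678.02 + 817.87 + 433.1 = 2359.34
link = 2055.04/2359.34 = 0.871023
Chained index = 100 × 1.030880 × 0.962159 × 0.871023 = 86.3942

86.39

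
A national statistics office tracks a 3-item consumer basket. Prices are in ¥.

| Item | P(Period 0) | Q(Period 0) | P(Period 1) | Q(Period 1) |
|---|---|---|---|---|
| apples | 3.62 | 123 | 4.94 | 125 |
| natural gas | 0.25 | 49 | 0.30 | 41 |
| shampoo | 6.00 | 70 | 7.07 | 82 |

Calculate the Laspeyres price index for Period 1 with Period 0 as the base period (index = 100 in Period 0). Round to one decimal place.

Laspeyres price index uses base-period quantities as weights.
ΣP(Period 1)·Q(Period 0) = 4.94×123 + 0.30×49 + 7.07×70 = 607.62 + 14.7 + 494.9 = 1117.22
ΣP(Period 0)·Q(Period 0) = 3.62×123 + 0.25×49 + 6.00×70 = 445.26 + 12.25 + 420 = 877.51
Index = 1117.22 / 877.51 × 100 = 127.3171

127.3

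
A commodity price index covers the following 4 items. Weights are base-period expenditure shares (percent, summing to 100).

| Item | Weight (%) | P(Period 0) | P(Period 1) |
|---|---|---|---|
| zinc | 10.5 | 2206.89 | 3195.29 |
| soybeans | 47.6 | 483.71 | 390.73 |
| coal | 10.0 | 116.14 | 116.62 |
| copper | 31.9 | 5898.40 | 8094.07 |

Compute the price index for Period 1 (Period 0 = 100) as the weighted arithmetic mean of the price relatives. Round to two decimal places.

107.47

zinc: 10.5 × (3195.29/2206.89) = 10.5 × 1.447870 = 15.2026
soybeans: 47.6 × (390.73/483.71) = 47.6 × 0.807777 = 38.4502
coal: 10.0 × (116.62/116.14) = 10.0 × 1.004133 = 10.0413
copper: 31.9 × (8094.07/5898.40) = 31.9 × 1.372248 = 43.7747
Index = Σ wᵢ·(p₁ᵢ/p₀ᵢ) = 15.2026 + 38.4502 + 10.0413 + 43.7747 = 107.4689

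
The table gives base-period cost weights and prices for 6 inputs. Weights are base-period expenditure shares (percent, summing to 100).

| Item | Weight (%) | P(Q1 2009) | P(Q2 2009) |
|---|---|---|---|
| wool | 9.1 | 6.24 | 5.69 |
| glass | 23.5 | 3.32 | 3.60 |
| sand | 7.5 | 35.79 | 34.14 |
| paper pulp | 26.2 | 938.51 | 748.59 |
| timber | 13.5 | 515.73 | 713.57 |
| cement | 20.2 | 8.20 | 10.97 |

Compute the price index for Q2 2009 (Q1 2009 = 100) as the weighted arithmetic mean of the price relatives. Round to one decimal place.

107.5

wool: 9.1 × (5.69/6.24) = 9.1 × 0.911859 = 8.2979
glass: 23.5 × (3.60/3.32) = 23.5 × 1.084337 = 25.4819
sand: 7.5 × (34.14/35.79) = 7.5 × 0.953898 = 7.1542
paper pulp: 26.2 × (748.59/938.51) = 26.2 × 0.797637 = 20.8981
timber: 13.5 × (713.57/515.73) = 13.5 × 1.383612 = 18.6788
cement: 20.2 × (10.97/8.20) = 20.2 × 1.337805 = 27.0237
Index = Σ wᵢ·(p₁ᵢ/p₀ᵢ) = 8.2979 + 25.4819 + 7.1542 + 20.8981 + 18.6788 + 27.0237 = 107.5346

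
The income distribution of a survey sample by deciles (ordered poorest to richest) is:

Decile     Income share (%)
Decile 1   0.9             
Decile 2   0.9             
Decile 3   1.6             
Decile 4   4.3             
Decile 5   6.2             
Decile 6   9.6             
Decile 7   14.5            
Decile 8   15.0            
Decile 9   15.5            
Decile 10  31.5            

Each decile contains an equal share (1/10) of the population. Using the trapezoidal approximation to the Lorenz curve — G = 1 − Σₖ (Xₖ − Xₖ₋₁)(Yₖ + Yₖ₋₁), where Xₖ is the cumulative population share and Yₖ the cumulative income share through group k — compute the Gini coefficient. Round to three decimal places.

0.479

Cumulative income shares Yₖ: 0.0090, 0.0180, 0.0340, 0.0770, 0.1390, 0.2350, 0.3800, 0.5300, 0.6850, 1.0000
Σ (Xₖ−Xₖ₋₁)(Yₖ+Yₖ₋₁) = (1/10)(0.0090+0.0000) + (1/10)(0.0180+0.0090) + (1/10)(0.0340+0.0180) + (1/10)(0.0770+0.0340) + (1/10)(0.1390+0.0770) + (1/10)(0.2350+0.1390) + (1/10)(0.3800+0.2350) + (1/10)(0.5300+0.3800) + (1/10)(0.6850+0.5300) + (1/10)(1.0000+0.6850)
  = 0.0009 + 0.0027 + 0.0052 + 0.0111 + 0.0216 + 0.0374 + 0.0615 + 0.0910 + 0.1215 + 0.1685 = 0.5214
G = 1 − 0.5214 = 0.4786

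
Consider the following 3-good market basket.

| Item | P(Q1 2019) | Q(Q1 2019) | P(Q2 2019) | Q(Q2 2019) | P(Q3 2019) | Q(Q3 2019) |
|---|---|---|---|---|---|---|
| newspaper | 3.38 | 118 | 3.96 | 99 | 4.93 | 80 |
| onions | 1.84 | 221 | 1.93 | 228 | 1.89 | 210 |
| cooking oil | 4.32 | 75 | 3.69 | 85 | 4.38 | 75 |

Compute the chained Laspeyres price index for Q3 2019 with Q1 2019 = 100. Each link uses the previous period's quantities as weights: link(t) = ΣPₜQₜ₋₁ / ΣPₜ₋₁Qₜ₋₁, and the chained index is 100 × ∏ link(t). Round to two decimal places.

Link Q1 2019→Q2 2019:
ΣP(Q2 2019)Q(Q1 2019) = 3.96×118 + 1.93×221 + 3.69×75 = 467.28 + 426.53 + 276.75 = 1170.56
ΣP(Q1 2019)Q(Q1 2019) = 3.38×118 + 1.84×221 + 4.32×75 = 398.84 + 406.64 + 324 = 1129.48
link = 1170.56/1129.48 = 1.036371
Link Q2 2019→Q3 2019:
ΣP(Q3 2019)Q(Q2 2019) = 4.93×99 + 1.89×228 + 4.38×85 = 488.07 + 430.92 + 372.3 = 1291.29
ΣP(Q2 2019)Q(Q2 2019) = 3.96×99 + 1.93×228 + 3.69×85 = 392.04 + 440.04 + 313.65 = 1145.73
link = 1291.29/1145.73 = 1.127046
Chained index = 100 × 1.036371 × 1.127046 = 116.8037

116.80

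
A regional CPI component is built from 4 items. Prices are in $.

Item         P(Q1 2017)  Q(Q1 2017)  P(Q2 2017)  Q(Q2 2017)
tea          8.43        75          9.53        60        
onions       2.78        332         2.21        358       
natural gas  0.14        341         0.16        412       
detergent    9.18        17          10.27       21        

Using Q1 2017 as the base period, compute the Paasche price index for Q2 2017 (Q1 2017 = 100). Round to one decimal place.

93.9

Paasche price index uses current-period quantities as weights.
ΣP(Q2 2017)·Q(Q2 2017) = 9.53×60 + 2.21×358 + 0.16×412 + 10.27×21 = 571.8 + 791.18 + 65.92 + 215.67 = 1644.57
ΣP(Q1 2017)·Q(Q2 2017) = 8.43×60 + 2.78×358 + 0.14×412 + 9.18×21 = 505.8 + 995.24 + 57.68 + 192.78 = 1751.5
Index = 1644.57 / 1751.5 × 100 = 93.8949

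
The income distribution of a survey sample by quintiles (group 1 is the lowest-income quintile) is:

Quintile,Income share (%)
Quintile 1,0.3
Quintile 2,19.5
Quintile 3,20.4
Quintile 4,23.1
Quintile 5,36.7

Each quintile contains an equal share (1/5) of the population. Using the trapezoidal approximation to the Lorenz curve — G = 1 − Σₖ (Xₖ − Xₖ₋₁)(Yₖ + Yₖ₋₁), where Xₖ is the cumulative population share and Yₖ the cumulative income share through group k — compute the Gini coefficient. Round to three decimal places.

0.306

Cumulative income shares Yₖ: 0.0030, 0.1980, 0.4020, 0.6330, 1.0000
Σ (Xₖ−Xₖ₋₁)(Yₖ+Yₖ₋₁) = (1/5)(0.0030+0.0000) + (1/5)(0.1980+0.0030) + (1/5)(0.4020+0.1980) + (1/5)(0.6330+0.4020) + (1/5)(1.0000+0.6330)
  = 0.0006 + 0.0402 + 0.1200 + 0.2070 + 0.3266 = 0.6944
G = 1 − 0.6944 = 0.3056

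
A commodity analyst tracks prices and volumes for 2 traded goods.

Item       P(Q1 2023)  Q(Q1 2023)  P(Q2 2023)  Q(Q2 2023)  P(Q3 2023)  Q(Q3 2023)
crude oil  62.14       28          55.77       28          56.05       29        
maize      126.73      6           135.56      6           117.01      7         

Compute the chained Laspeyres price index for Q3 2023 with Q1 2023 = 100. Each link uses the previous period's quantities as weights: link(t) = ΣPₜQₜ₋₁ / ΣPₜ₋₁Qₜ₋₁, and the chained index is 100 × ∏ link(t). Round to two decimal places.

Link Q1 2023→Q2 2023:
ΣP(Q2 2023)Q(Q1 2023) = 55.77×28 + 135.56×6 = 1561.56 + 813.36 = 2374.92
ΣP(Q1 2023)Q(Q1 2023) = 62.14×28 + 126.73×6 = 1739.92 + 760.38 = 2500.3
link = 2374.92/2500.3 = 0.949854
Link Q2 2023→Q3 2023:
ΣP(Q3 2023)Q(Q2 2023) = 56.05×28 + 117.01×6 = 1569.4 + 702.06 = 2271.46
ΣP(Q2 2023)Q(Q2 2023) = 55.77×28 + 135.56×6 = 1561.56 + 813.36 = 2374.92
link = 2271.46/2374.92 = 0.956436
Chained index = 100 × 0.949854 × 0.956436 = 90.8475

90.85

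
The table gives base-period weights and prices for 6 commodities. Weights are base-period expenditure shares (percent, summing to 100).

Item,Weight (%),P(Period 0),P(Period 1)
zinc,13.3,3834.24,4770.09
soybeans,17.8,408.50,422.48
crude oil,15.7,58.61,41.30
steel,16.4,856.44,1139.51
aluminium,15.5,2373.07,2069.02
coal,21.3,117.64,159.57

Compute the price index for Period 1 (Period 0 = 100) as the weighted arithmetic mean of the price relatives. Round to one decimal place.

zinc: 13.3 × (4770.09/3834.24) = 13.3 × 1.244077 = 16.5462
soybeans: 17.8 × (422.48/408.50) = 17.8 × 1.034223 = 18.4092
crude oil: 15.7 × (41.30/58.61) = 15.7 × 0.704658 = 11.0631
steel: 16.4 × (1139.51/856.44) = 16.4 × 1.330519 = 21.8205
aluminium: 15.5 × (2069.02/2373.07) = 15.5 × 0.871875 = 13.5141
coal: 21.3 × (159.57/117.64) = 21.3 × 1.356426 = 28.8919
Index = Σ wᵢ·(p₁ᵢ/p₀ᵢ) = 16.5462 + 18.4092 + 11.0631 + 21.8205 + 13.5141 + 28.8919 = 110.2450

110.2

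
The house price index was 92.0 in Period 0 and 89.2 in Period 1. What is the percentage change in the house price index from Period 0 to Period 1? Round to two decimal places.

-3.04%

Change = (89.2 − 92.0) / 92.0 × 100
       = -2.8 / 92.0 × 100 = -3.0435%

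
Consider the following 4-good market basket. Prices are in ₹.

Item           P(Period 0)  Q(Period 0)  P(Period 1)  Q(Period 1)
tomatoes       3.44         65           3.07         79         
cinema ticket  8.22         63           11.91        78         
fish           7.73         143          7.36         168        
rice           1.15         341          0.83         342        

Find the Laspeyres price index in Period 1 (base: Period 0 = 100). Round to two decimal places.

102.07

Laspeyres price index uses base-period quantities as weights.
ΣP(Period 1)·Q(Period 0) = 3.07×65 + 11.91×63 + 7.36×143 + 0.83×341 = 199.55 + 750.33 + 1052.48 + 283.03 = 2285.39
ΣP(Period 0)·Q(Period 0) = 3.44×65 + 8.22×63 + 7.73×143 + 1.15×341 = 223.6 + 517.86 + 1105.39 + 392.15 = 2239
Index = 2285.39 / 2239 × 100 = 102.0719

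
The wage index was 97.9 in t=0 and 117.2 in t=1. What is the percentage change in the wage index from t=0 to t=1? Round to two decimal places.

Change = (117.2 − 97.9) / 97.9 × 100
       = 19.3 / 97.9 × 100 = 19.7140%

19.71%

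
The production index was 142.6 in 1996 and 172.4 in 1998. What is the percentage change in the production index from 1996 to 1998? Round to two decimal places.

20.90%

Change = (172.4 − 142.6) / 142.6 × 100
       = 29.8 / 142.6 × 100 = 20.8976%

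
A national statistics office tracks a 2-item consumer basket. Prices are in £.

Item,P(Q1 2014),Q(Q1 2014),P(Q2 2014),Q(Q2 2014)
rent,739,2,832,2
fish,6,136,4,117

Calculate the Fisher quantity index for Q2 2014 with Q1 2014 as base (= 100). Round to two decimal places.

95.79

Laspeyres component (base-period weights):
ΣP(Q1 2014)Q(Q2 2014) = 739×2 + 6×117 = 1478 + 702 = 2180
ΣP(Q1 2014)Q(Q1 2014) = 739×2 + 6×136 = 1478 + 816 = 2294
L = 2180 / 2294 × 100 = 95.0305
Paasche component (current-period weights):
ΣP(Q2 2014)Q(Q2 2014) = 832×2 + 4×117 = 1664 + 468 = 2132
ΣP(Q2 2014)Q(Q1 2014) = 832×2 + 4×136 = 1664 + 544 = 2208
P = 2132 / 2208 × 100 = 96.5580
Fisher = √(L × P) = √(95.0305 × 96.5580) = 95.7912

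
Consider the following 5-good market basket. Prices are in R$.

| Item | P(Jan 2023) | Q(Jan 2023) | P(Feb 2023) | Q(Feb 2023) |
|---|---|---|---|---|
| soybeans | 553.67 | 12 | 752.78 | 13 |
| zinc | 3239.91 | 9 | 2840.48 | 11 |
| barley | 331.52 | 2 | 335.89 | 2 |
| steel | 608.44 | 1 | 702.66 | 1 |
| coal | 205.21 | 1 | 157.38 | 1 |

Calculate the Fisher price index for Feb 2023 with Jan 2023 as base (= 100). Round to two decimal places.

Laspeyres component (base-period weights):
ΣP(Feb 2023)Q(Jan 2023) = 752.78×12 + 2840.48×9 + 335.89×2 + 702.66×1 + 157.38×1 = 9033.36 + 25564.32 + 671.78 + 702.66 + 157.38 = 36129.5
ΣP(Jan 2023)Q(Jan 2023) = 553.67×12 + 3239.91×9 + 331.52×2 + 608.44×1 + 205.21×1 = 6644.04 + 29159.19 + 663.04 + 608.44 + 205.21 = 37279.92
L = 36129.5 / 37279.92 × 100 = 96.9141
Paasche component (current-period weights):
ΣP(Feb 2023)Q(Feb 2023) = 752.78×13 + 2840.48×11 + 335.89×2 + 702.66×1 + 157.38×1 = 9786.14 + 31245.28 + 671.78 + 702.66 + 157.38 = 42563.24
ΣP(Jan 2023)Q(Feb 2023) = 553.67×13 + 3239.91×11 + 331.52×2 + 608.44×1 + 205.21×1 = 7197.71 + 35639.01 + 663.04 + 608.44 + 205.21 = 44313.41
P = 42563.24 / 44313.41 × 100 = 96.0505
Fisher = √(L × P) = √(96.9141 × 96.0505) = 96.4813

96.48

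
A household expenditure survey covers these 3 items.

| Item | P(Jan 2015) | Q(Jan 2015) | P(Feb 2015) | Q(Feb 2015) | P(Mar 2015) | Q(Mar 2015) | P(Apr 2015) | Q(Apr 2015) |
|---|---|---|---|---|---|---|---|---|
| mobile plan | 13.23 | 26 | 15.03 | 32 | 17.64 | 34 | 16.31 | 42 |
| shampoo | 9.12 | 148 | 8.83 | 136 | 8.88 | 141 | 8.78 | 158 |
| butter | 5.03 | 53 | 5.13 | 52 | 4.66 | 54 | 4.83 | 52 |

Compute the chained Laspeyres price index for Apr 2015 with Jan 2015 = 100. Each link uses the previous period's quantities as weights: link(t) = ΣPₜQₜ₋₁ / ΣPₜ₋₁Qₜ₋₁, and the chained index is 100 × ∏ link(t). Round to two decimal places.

101.39

Link Jan 2015→Feb 2015:
ΣP(Feb 2015)Q(Jan 2015) = 15.03×26 + 8.83×148 + 5.13×53 = 390.78 + 1306.84 + 271.89 = 1969.51
ΣP(Jan 2015)Q(Jan 2015) = 13.23×26 + 9.12×148 + 5.03×53 = 343.98 + 1349.76 + 266.59 = 1960.33
link = 1969.51/1960.33 = 1.004683
Link Feb 2015→Mar 2015:
ΣP(Mar 2015)Q(Feb 2015) = 17.64×32 + 8.88×136 + 4.66×52 = 564.48 + 1207.68 + 242.32 = 2014.48
ΣP(Feb 2015)Q(Feb 2015) = 15.03×32 + 8.83×136 + 5.13×52 = 480.96 + 1200.88 + 266.76 = 1948.6
link = 2014.48/1948.6 = 1.033809
Link Mar 2015→Apr 2015:
ΣP(Apr 2015)Q(Mar 2015) = 16.31×34 + 8.78×141 + 4.83×54 = 554.54 + 1237.98 + 260.82 = 2053.34
ΣP(Mar 2015)Q(Mar 2015) = 17.64×34 + 8.88×141 + 4.66×54 = 599.76 + 1252.08 + 251.64 = 2103.48
link = 2053.34/2103.48 = 0.976163
Chained index = 100 × 1.004683 × 1.033809 × 0.976163 = 101.3892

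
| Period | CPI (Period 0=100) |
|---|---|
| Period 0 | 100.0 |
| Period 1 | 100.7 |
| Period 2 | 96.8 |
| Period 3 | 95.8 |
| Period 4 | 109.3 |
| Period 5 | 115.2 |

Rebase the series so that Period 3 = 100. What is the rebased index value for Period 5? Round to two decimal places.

120.25

Rebased(Period 5) = 115.2 / 95.8 × 100 = 120.2505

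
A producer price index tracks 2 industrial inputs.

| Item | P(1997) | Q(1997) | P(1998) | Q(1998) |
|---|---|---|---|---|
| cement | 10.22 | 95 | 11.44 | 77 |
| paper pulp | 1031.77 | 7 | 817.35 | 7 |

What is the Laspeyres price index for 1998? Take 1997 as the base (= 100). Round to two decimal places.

Laspeyres price index uses base-period quantities as weights.
ΣP(1998)·Q(1997) = 11.44×95 + 817.35×7 = 1086.8 + 5721.45 = 6808.25
ΣP(1997)·Q(1997) = 10.22×95 + 1031.77×7 = 970.9 + 7222.39 = 8193.29
Index = 6808.25 / 8193.29 × 100 = 83.0954

83.10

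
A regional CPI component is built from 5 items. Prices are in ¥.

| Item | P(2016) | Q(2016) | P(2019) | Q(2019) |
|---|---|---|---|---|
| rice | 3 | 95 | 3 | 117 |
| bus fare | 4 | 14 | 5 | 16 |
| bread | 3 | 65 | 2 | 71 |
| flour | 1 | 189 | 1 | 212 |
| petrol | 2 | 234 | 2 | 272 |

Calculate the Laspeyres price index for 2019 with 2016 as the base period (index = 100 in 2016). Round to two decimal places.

Laspeyres price index uses base-period quantities as weights.
ΣP(2019)·Q(2016) = 3×95 + 5×14 + 2×65 + 1×189 + 2×234 = 285 + 70 + 130 + 189 + 468 = 1142
ΣP(2016)·Q(2016) = 3×95 + 4×14 + 3×65 + 1×189 + 2×234 = 285 + 56 + 195 + 189 + 468 = 1193
Index = 1142 / 1193 × 100 = 95.7251

95.73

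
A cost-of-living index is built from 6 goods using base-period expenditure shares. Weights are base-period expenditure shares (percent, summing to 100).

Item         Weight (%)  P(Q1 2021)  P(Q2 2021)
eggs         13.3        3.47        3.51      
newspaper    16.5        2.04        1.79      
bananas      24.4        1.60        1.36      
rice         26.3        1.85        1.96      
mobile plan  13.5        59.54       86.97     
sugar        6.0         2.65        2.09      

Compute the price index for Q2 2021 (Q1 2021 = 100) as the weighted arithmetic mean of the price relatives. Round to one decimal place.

eggs: 13.3 × (3.51/3.47) = 13.3 × 1.011527 = 13.4533
newspaper: 16.5 × (1.79/2.04) = 16.5 × 0.877451 = 14.4779
bananas: 24.4 × (1.36/1.60) = 24.4 × 0.850000 = 20.7400
rice: 26.3 × (1.96/1.85) = 26.3 × 1.059459 = 27.8638
mobile plan: 13.5 × (86.97/59.54) = 13.5 × 1.460699 = 19.7194
sugar: 6.0 × (2.09/2.65) = 6.0 × 0.788679 = 4.7321
Index = Σ wᵢ·(p₁ᵢ/p₀ᵢ) = 13.4533 + 14.4779 + 20.7400 + 27.8638 + 19.7194 + 4.7321 = 100.9865

101.0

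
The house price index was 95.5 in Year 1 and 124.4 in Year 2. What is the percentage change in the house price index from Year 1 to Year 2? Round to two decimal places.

Change = (124.4 − 95.5) / 95.5 × 100
       = 28.9 / 95.5 × 100 = 30.2618%

30.26%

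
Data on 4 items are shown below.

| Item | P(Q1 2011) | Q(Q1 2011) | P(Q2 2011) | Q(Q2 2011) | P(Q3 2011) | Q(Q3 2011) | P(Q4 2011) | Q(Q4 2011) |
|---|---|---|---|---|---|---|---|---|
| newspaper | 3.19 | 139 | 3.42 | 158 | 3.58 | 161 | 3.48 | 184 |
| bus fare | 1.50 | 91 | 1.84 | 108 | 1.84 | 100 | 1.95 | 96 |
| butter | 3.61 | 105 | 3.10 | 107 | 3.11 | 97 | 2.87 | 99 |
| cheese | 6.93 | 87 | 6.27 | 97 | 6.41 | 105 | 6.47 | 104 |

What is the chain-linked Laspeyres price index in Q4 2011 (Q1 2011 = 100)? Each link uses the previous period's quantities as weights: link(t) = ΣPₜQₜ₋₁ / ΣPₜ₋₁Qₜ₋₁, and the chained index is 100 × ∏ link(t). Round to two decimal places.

97.97

Link Q1 2011→Q2 2011:
ΣP(Q2 2011)Q(Q1 2011) = 3.42×139 + 1.84×91 + 3.10×105 + 6.27×87 = 475.38 + 167.44 + 325.5 + 545.49 = 1513.81
ΣP(Q1 2011)Q(Q1 2011) = 3.19×139 + 1.50×91 + 3.61×105 + 6.93×87 = 443.41 + 136.5 + 379.05 + 602.91 = 1561.87
link = 1513.81/1561.87 = 0.969229
Link Q2 2011→Q3 2011:
ΣP(Q3 2011)Q(Q2 2011) = 3.58×158 + 1.84×108 + 3.11×107 + 6.41×97 = 565.64 + 198.72 + 332.77 + 621.77 = 1718.9
ΣP(Q2 2011)Q(Q2 2011) = 3.42×158 + 1.84×108 + 3.10×107 + 6.27×97 = 540.36 + 198.72 + 331.7 + 608.19 = 1678.97
link = 1718.9/1678.97 = 1.023782
Link Q3 2011→Q4 2011:
ΣP(Q4 2011)Q(Q3 2011) = 3.48×161 + 1.95×100 + 2.87×97 + 6.47×105 = 560.28 + 195 + 278.39 + 679.35 = 1713.02
ΣP(Q3 2011)Q(Q3 2011) = 3.58×161 + 1.84×100 + 3.11×97 + 6.41×105 = 576.38 + 184 + 301.67 + 673.05 = 1735.1
link = 1713.02/1735.1 = 0.987275
Chained index = 100 × 0.969229 × 1.023782 × 0.987275 = 97.9653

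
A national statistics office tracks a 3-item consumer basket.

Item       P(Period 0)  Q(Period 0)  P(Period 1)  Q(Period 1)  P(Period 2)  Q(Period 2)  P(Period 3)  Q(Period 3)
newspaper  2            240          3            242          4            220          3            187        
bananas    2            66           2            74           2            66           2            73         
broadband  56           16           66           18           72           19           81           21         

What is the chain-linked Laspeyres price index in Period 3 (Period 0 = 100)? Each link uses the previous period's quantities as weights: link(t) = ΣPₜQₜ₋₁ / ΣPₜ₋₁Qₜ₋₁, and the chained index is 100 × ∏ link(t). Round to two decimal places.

Link Period 0→Period 1:
ΣP(Period 1)Q(Period 0) = 3×240 + 2×66 + 66×16 = 720 + 132 + 1056 = 1908
ΣP(Period 0)Q(Period 0) = 2×240 + 2×66 + 56×16 = 480 + 132 + 896 = 1508
link = 1908/1508 = 1.265252
Link Period 1→Period 2:
ΣP(Period 2)Q(Period 1) = 4×242 + 2×74 + 72×18 = 968 + 148 + 1296 = 2412
ΣP(Period 1)Q(Period 1) = 3×242 + 2×74 + 66×18 = 726 + 148 + 1188 = 2062
link = 2412/2062 = 1.169738
Link Period 2→Period 3:
ΣP(Period 3)Q(Period 2) = 3×220 + 2×66 + 81×19 = 660 + 132 + 1539 = 2331
ΣP(Period 2)Q(Period 2) = 4×220 + 2×66 + 72×19 = 880 + 132 + 1368 = 2380
link = 2331/2380 = 0.979412
Chained index = 100 × 1.265252 × 1.169738 × 0.979412 = 144.9543

144.95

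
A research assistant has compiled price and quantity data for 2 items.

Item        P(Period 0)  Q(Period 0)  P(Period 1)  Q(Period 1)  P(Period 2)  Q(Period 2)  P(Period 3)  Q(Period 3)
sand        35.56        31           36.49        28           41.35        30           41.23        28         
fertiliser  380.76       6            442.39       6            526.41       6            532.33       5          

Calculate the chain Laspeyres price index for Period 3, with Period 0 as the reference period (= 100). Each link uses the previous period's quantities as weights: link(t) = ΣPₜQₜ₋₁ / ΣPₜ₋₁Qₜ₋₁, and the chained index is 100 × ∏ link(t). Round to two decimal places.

132.19

Link Period 0→Period 1:
ΣP(Period 1)Q(Period 0) = 36.49×31 + 442.39×6 = 1131.19 + 2654.34 = 3785.53
ΣP(Period 0)Q(Period 0) = 35.56×31 + 380.76×6 = 1102.36 + 2284.56 = 3386.92
link = 3785.53/3386.92 = 1.117691
Link Period 1→Period 2:
ΣP(Period 2)Q(Period 1) = 41.35×28 + 526.41×6 = 1157.8 + 3158.46 = 4316.26
ΣP(Period 1)Q(Period 1) = 36.49×28 + 442.39×6 = 1021.72 + 2654.34 = 3676.06
link = 4316.26/3676.06 = 1.174154
Link Period 2→Period 3:
ΣP(Period 3)Q(Period 2) = 41.23×30 + 532.33×6 = 1236.9 + 3193.98 = 4430.88
ΣP(Period 2)Q(Period 2) = 41.35×30 + 526.41×6 = 1240.5 + 3158.46 = 4398.96
link = 4430.88/4398.96 = 1.007256
Chained index = 100 × 1.117691 × 1.174154 × 1.007256 = 132.1864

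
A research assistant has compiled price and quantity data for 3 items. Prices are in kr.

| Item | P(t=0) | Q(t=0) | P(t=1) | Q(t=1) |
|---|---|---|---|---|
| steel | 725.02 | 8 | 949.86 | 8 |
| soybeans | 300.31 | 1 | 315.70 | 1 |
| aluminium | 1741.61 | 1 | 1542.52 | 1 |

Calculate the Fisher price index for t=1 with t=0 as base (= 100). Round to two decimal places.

Laspeyres component (base-period weights):
ΣP(t=1)Q(t=0) = 949.86×8 + 315.70×1 + 1542.52×1 = 7598.88 + 315.7 + 1542.52 = 9457.1
ΣP(t=0)Q(t=0) = 725.02×8 + 300.31×1 + 1741.61×1 = 5800.16 + 300.31 + 1741.61 = 7842.08
L = 9457.1 / 7842.08 × 100 = 120.5943
Paasche component (current-period weights):
ΣP(t=1)Q(t=1) = 949.86×8 + 315.70×1 + 1542.52×1 = 7598.88 + 315.7 + 1542.52 = 9457.1
ΣP(t=0)Q(t=1) = 725.02×8 + 300.31×1 + 1741.61×1 = 5800.16 + 300.31 + 1741.61 = 7842.08
P = 9457.1 / 7842.08 × 100 = 120.5943
Fisher = √(L × P) = √(120.5943 × 120.5943) = 120.5943

120.59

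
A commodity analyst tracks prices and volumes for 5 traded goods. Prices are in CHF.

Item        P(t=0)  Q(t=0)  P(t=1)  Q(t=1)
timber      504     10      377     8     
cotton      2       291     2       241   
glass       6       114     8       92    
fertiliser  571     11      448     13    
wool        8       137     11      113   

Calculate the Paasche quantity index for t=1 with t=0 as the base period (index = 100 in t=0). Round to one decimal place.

Paasche quantity index uses current-period prices as weights.
ΣP(t=1)·Q(t=1) = 377×8 + 2×241 + 8×92 + 448×13 + 11×113 = 3016 + 482 + 736 + 5824 + 1243 = 11301
ΣP(t=1)·Q(t=0) = 377×10 + 2×291 + 8×114 + 448×11 + 11×137 = 3770 + 582 + 912 + 4928 + 1507 = 11699
Index = 11301 / 11699 × 100 = 96.5980

96.6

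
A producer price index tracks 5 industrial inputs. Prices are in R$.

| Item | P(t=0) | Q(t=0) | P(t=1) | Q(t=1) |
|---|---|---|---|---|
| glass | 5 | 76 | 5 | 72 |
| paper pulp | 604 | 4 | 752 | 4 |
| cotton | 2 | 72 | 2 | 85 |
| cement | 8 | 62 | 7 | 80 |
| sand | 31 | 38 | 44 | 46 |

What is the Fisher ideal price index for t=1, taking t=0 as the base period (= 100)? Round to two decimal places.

Laspeyres component (base-period weights):
ΣP(t=1)Q(t=0) = 5×76 + 752×4 + 2×72 + 7×62 + 44×38 = 380 + 3008 + 144 + 434 + 1672 = 5638
ΣP(t=0)Q(t=0) = 5×76 + 604×4 + 2×72 + 8×62 + 31×38 = 380 + 2416 + 144 + 496 + 1178 = 4614
L = 5638 / 4614 × 100 = 122.1933
Paasche component (current-period weights):
ΣP(t=1)Q(t=1) = 5×72 + 752×4 + 2×85 + 7×80 + 44×46 = 360 + 3008 + 170 + 560 + 2024 = 6122
ΣP(t=0)Q(t=1) = 5×72 + 604×4 + 2×85 + 8×80 + 31×46 = 360 + 2416 + 170 + 640 + 1426 = 5012
P = 6122 / 5012 × 100 = 122.1468
Fisher = √(L × P) = √(122.1933 × 122.1468) = 122.1701

122.17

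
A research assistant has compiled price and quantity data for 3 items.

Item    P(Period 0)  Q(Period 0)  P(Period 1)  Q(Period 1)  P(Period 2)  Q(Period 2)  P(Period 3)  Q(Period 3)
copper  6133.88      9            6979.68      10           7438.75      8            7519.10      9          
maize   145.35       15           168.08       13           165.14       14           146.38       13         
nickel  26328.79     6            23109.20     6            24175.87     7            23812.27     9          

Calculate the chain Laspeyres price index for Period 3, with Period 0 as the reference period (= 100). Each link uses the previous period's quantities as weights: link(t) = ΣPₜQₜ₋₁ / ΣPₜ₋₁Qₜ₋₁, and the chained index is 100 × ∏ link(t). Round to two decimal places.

98.71

Link Period 0→Period 1:
ΣP(Period 1)Q(Period 0) = 6979.68×9 + 168.08×15 + 23109.20×6 = 62817.12 + 2521.2 + 138655.2 = 203993.52
ΣP(Period 0)Q(Period 0) = 6133.88×9 + 145.35×15 + 26328.79×6 = 55204.92 + 2180.25 + 157972.74 = 215357.91
link = 203993.52/215357.91 = 0.947230
Link Period 1→Period 2:
ΣP(Period 2)Q(Period 1) = 7438.75×10 + 165.14×13 + 24175.87×6 = 74387.5 + 2146.82 + 145055.22 = 221589.54
ΣP(Period 1)Q(Period 1) = 6979.68×10 + 168.08×13 + 23109.20×6 = 69796.8 + 2185.04 + 138655.2 = 210637.04
link = 221589.54/210637.04 = 1.051997
Link Period 2→Period 3:
ΣP(Period 3)Q(Period 2) = 7519.10×8 + 146.38×14 + 23812.27×7 = 60152.8 + 2049.32 + 166685.89 = 228888.01
ΣP(Period 2)Q(Period 2) = 7438.75×8 + 165.14×14 + 24175.87×7 = 59510 + 2311.96 + 169231.09 = 231053.05
link = 228888.01/231053.05 = 0.990630
Chained index = 100 × 0.947230 × 1.051997 × 0.990630 = 98.7146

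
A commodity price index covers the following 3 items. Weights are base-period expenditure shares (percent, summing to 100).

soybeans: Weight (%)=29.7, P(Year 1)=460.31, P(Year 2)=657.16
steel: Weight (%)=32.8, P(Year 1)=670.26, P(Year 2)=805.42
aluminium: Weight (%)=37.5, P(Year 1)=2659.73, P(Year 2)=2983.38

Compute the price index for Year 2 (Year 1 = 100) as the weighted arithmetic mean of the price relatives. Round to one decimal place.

soybeans: 29.7 × (657.16/460.31) = 29.7 × 1.427647 = 42.4011
steel: 32.8 × (805.42/670.26) = 32.8 × 1.201653 = 39.4142
aluminium: 37.5 × (2983.38/2659.73) = 37.5 × 1.121685 = 42.0632
Index = Σ wᵢ·(p₁ᵢ/p₀ᵢ) = 42.4011 + 39.4142 + 42.0632 = 123.8785

123.9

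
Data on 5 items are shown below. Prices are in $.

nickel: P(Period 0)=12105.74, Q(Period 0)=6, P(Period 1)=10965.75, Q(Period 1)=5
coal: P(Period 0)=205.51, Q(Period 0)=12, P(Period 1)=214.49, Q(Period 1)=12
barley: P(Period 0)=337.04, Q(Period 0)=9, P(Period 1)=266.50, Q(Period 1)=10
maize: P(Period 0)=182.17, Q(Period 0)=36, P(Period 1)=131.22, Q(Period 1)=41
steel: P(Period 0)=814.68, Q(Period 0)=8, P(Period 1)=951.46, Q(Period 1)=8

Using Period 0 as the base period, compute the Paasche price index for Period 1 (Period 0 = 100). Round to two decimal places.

Paasche price index uses current-period quantities as weights.
ΣP(Period 1)·Q(Period 1) = 10965.75×5 + 214.49×12 + 266.50×10 + 131.22×41 + 951.46×8 = 54828.75 + 2573.88 + 2665 + 5380.02 + 7611.68 = 73059.33
ΣP(Period 0)·Q(Period 1) = 12105.74×5 + 205.51×12 + 337.04×10 + 182.17×41 + 814.68×8 = 60528.7 + 2466.12 + 3370.4 + 7468.97 + 6517.44 = 80351.63
Index = 73059.33 / 80351.63 × 100 = 90.9245

90.92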